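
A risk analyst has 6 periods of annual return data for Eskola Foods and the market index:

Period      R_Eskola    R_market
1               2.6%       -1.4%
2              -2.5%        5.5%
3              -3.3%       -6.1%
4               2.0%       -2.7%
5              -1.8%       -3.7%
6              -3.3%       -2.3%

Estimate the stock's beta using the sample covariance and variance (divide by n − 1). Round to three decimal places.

0.005

Mean R_i = (2.6 − 2.5 − 3.3 + 2.0 − 1.8 − 3.3) / 6 = -1.0500%
Mean R_m = (-1.4 + 5.5 − 6.1 − 2.7 − 3.7 − 2.3) / 6 = -1.7833%
Σ(R_i − R̄_i)(R_m − R̄_m) = 0.3550  ⇒  Cov = 0.3550 / 5 = 0.0710
Σ(R_m − R̄_m)² = 76.6083  ⇒  Var(R_m) = 76.6083 / 5 = 15.3217
β = Cov / Var(R_m) = 0.0710 / 15.3217 = 0.0046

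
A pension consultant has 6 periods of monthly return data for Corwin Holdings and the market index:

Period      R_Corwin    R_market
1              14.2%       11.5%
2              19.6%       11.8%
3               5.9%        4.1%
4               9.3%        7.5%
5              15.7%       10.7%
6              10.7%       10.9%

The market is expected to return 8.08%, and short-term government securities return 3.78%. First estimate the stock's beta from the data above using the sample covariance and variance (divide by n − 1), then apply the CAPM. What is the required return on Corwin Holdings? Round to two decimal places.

Mean R_i = (14.2 + 19.6 + 5.9 + 9.3 + 15.7 + 10.7) / 6 = 12.5667%
Mean R_m = (11.5 + 11.8 + 4.1 + 7.5 + 10.7 + 10.9) / 6 = 9.4167%
Σ(R_i − R̄_i)(R_m − R̄_m) = 63.1233  ⇒  Cov = 63.1233 / 5 = 12.6247
Σ(R_m − R̄_m)² = 45.8083  ⇒  Var(R_m) = 45.8083 / 5 = 9.1617
β = Cov / Var(R_m) = 12.6247 / 9.1617 = 1.3780
MRP = 8.08% − 3.78% = 4.30%
E(R) = R_f + β × MRP = 3.78% + 1.3780 × 4.30% = 9.71%

9.71%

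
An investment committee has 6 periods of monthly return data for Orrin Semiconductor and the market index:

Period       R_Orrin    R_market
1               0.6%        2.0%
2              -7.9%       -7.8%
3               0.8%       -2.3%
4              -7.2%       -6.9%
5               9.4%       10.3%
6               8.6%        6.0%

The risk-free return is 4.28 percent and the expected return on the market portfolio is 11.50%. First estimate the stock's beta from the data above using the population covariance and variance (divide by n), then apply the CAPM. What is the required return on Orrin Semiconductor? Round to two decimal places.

11.46%

Mean R_i = (0.6 − 7.9 + 0.8 − 7.2 + 9.4 + 8.6) / 6 = 0.7167%
Mean R_m = (2.0 − 7.8 − 2.3 − 6.9 + 10.3 + 6.0) / 6 = 0.2167%
Σ(R_i − R̄_i)(R_m − R̄_m) = 258.1483  ⇒  Cov = 258.1483 / 6 = 43.0247
Σ(R_m − R̄_m)² = 259.5483  ⇒  Var(R_m) = 259.5483 / 6 = 43.2581
β = Cov / Var(R_m) = 43.0247 / 43.2581 = 0.9946
MRP = 11.50% − 4.28% = 7.22%
E(R) = R_f + β × MRP = 4.28% + 0.9946 × 7.22% = 11.46%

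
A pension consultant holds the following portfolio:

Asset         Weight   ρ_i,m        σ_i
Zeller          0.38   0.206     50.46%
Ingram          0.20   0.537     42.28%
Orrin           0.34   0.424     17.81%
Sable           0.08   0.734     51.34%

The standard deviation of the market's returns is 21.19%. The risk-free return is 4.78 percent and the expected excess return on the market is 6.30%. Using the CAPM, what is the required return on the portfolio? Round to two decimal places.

β_Zeller = 0.206 × 50.46% / 21.19% = 0.4906
β_Ingram = 0.537 × 42.28% / 21.19% = 1.0715
β_Orrin = 0.424 × 17.81% / 21.19% = 0.3564
β_Sable = 0.734 × 51.34% / 21.19% = 1.7784
β_P = Σ w_i β_i = 0.38×0.4906 + 0.20×1.0715 + 0.34×0.3564 + 0.08×1.7784 = 0.6642
E(R_P) = R_f + β_P × MRP = 4.78% + 0.6642 × 6.30% = 8.96%

8.96%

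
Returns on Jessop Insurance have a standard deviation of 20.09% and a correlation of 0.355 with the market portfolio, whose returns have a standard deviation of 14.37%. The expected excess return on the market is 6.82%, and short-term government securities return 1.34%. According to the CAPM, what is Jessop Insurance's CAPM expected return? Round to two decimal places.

β = ρ × σ_i / σ_m = 0.355 × 20.09% / 14.37% = 0.4963
E(R) = 1.34% + 0.4963 × 6.82% = 4.72%

4.72%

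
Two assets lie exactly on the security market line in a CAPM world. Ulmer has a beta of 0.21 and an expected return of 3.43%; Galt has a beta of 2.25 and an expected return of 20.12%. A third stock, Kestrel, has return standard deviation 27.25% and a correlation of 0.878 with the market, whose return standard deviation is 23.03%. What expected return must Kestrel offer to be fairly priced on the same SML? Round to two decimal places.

10.21%

MRP = (20.12% − 3.43%) / (2.25 − 0.21) = 8.1814%
R_f = 3.43% − 0.21 × 8.1814% = 1.7119%
β_Kestrel = ρ·σ_i/σ_m = 0.878 × 27.25 / 23.03 = 1.0389
E(R_Kestrel) = R_f + β × MRP = 1.7119% + 1.0389 × 8.1814% = 10.21%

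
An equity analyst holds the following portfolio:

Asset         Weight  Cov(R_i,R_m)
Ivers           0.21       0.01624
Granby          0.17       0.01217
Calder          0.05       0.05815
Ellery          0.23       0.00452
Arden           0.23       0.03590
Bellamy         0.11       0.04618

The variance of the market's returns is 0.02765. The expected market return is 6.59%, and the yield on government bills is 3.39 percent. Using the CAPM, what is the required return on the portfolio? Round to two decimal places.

β_Ivers = 0.01624 / 0.02765 = 0.5873
β_Granby = 0.01217 / 0.02765 = 0.4401
β_Calder = 0.05815 / 0.02765 = 2.1031
β_Ellery = 0.00452 / 0.02765 = 0.1635
β_Arden = 0.03590 / 0.02765 = 1.2984
β_Bellamy = 0.04618 / 0.02765 = 1.6702
β_P = Σ w_i β_i = 0.21×0.5873 + 0.17×0.4401 + 0.05×2.1031 + 0.23×0.1635 + 0.23×1.2984 + 0.11×1.6702 = 0.8233
MRP = 6.59% − 3.39% = 3.20%
E(R_P) = R_f + β_P × MRP = 3.39% + 0.8233 × 3.20% = 6.02%

6.02%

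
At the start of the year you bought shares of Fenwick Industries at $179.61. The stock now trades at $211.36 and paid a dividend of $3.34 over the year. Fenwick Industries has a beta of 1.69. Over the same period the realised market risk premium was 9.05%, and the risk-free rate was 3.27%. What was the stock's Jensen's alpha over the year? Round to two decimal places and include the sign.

Realised HPR = (P1 + D1 − P0) / P0 = (211.36 + 3.34 − 179.61) / 179.61 = 35.09 / 179.61 = 19.5368%
CAPM required = R_f + β·MRP = 3.27% + 1.69 × 9.05% = 18.5645%
α = realised − required = 19.5368% − 18.5645% = +0.97%

+0.97%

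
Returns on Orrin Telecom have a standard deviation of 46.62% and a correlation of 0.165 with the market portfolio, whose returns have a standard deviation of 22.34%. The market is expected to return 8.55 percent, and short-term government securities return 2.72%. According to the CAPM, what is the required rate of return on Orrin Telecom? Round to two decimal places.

4.73%

β = ρ × σ_i / σ_m = 0.165 × 46.62% / 22.34% = 0.3443
MRP = 8.55% − 2.72% = 5.83%
E(R) = 2.72% + 0.3443 × 5.83% = 4.73%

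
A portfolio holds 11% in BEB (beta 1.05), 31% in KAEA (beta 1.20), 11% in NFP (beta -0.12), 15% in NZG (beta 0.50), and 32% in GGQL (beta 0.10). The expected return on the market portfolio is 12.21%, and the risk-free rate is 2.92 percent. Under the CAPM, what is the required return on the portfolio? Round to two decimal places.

β_P = Σ w_i β_i = 0.11×1.05 + 0.31×1.20 + 0.11×-0.12 + 0.15×0.50 + 0.32×0.10 = 0.5813
MRP = 12.21% − 2.92% = 9.29%
E(R_P) = R_f + β_P × MRP = 2.92% + 0.5813 × 9.29% = 8.32%

8.32%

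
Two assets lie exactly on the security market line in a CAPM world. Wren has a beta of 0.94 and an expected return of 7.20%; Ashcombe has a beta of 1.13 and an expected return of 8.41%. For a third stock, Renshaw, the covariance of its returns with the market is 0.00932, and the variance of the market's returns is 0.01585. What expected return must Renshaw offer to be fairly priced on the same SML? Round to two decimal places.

4.96%

MRP = (8.41% − 7.20%) / (1.13 − 0.94) = 6.3684%
R_f = 7.20% − 0.94 × 6.3684% = 1.2137%
β_Renshaw = Cov / Var(R_m) = 0.00932 / 0.01585 = 0.5880
E(R_Renshaw) = R_f + β × MRP = 1.2137% + 0.5880 × 6.3684% = 4.96%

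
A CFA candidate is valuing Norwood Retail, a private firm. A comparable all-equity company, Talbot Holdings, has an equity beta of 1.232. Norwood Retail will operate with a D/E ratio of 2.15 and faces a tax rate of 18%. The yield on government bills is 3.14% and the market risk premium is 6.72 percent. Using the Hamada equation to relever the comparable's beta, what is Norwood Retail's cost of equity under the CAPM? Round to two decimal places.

β_L = β_U × [1 + (1 − t)(D/E)] = 1.232 × [1 + (1 − 0.18) × 2.15]
    = 1.232 × [1 + 0.82 × 2.15] = 1.232 × 2.7630 = 3.4040
E(R) = R_f + β_L × MRP = 3.14% + 3.4040 × 6.72% = 26.01%

26.01%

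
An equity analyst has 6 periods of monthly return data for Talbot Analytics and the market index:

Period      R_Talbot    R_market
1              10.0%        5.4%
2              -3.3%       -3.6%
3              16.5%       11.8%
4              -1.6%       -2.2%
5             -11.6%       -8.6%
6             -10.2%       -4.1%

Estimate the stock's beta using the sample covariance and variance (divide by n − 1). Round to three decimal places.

1.466

Mean R_i = (10.0 − 3.3 + 16.5 − 1.6 − 11.6 − 10.2) / 6 = -0.0333%
Mean R_m = (5.4 − 3.6 + 11.8 − 2.2 − 8.6 − 4.1) / 6 = -0.2167%
Σ(R_i − R̄_i)(R_m − R̄_m) = 405.6367  ⇒  Cov = 405.6367 / 5 = 81.1273
Σ(R_m − R̄_m)² = 276.6883  ⇒  Var(R_m) = 276.6883 / 5 = 55.3377
β = Cov / Var(R_m) = 81.1273 / 55.3377 = 1.4660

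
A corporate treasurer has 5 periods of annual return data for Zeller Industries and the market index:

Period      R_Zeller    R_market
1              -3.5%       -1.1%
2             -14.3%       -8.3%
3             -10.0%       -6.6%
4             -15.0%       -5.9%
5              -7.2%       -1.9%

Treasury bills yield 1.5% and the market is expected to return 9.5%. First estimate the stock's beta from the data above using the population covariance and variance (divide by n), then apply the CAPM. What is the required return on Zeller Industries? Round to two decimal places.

Mean R_i = (-3.5 − 14.3 − 10.0 − 15.0 − 7.2) / 5 = -10.0000%
Mean R_m = (-1.1 − 8.3 − 6.6 − 5.9 − 1.9) / 5 = -4.7600%
Σ(R_i − R̄_i)(R_m − R̄_m) = 52.7200  ⇒  Cov = 52.7200 / 5 = 10.5440
Σ(R_m − R̄_m)² = 38.7920  ⇒  Var(R_m) = 38.7920 / 5 = 7.7584
β = Cov / Var(R_m) = 10.5440 / 7.7584 = 1.3590
MRP = 9.5% − 1.5% = 8.00%
E(R) = R_f + β × MRP = 1.5% + 1.3590 × 8.0% = 12.37%

12.37%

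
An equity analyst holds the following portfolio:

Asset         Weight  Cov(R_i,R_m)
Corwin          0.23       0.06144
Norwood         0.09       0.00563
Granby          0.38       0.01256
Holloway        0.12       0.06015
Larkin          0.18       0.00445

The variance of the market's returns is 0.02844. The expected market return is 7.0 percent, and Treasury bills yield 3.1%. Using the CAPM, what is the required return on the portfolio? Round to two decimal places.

β_Corwin = 0.06144 / 0.02844 = 2.1603
β_Norwood = 0.00563 / 0.02844 = 0.1980
β_Granby = 0.01256 / 0.02844 = 0.4416
β_Holloway = 0.06015 / 0.02844 = 2.1150
β_Larkin = 0.00445 / 0.02844 = 0.1565
β_P = Σ w_i β_i = 0.23×2.1603 + 0.09×0.1980 + 0.38×0.4416 + 0.12×2.1150 + 0.18×0.1565 = 0.9645
MRP = 7.0% − 3.1% = 3.90%
E(R_P) = R_f + β_P × MRP = 3.1% + 0.9645 × 3.9% = 6.86%

6.86%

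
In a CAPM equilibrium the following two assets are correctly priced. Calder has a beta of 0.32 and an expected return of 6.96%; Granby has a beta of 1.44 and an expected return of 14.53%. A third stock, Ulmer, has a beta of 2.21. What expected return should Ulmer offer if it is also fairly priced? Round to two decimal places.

MRP (SML slope) = (14.53% − 6.96%) / (1.44 − 0.32) = 7.57% / 1.12 = 6.7589%
R_f (intercept) = 6.96% − 0.32 × 6.7589% = 4.7972%
E(R_Ulmer) = R_f + β × MRP = 4.7972% + 2.21 × 6.7589% = 19.73%

19.73%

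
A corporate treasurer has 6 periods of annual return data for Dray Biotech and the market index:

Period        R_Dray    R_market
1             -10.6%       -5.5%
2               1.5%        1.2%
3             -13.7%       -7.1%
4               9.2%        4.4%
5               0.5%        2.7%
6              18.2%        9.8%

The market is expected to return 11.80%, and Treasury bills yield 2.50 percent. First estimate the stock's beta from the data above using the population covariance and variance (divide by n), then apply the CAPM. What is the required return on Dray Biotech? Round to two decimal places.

19.86%

Mean R_i = (-10.6 + 1.5 − 13.7 + 9.2 + 0.5 + 18.2) / 6 = 0.8500%
Mean R_m = (-5.5 + 1.2 − 7.1 + 4.4 + 2.7 + 9.8) / 6 = 0.9167%
Σ(R_i − R̄_i)(R_m − R̄_m) = 372.8850  ⇒  Cov = 372.8850 / 6 = 62.1475
Σ(R_m − R̄_m)² = 199.7483  ⇒  Var(R_m) = 199.7483 / 6 = 33.2914
β = Cov / Var(R_m) = 62.1475 / 33.2914 = 1.8668
MRP = 11.80% − 2.50% = 9.30%
E(R) = R_f + β × MRP = 2.50% + 1.8668 × 9.30% = 19.86%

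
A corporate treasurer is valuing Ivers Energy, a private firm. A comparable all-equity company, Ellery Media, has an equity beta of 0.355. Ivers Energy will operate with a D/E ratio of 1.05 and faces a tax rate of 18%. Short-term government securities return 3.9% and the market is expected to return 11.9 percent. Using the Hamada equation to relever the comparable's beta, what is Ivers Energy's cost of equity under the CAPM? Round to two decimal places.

β_L = β_U × [1 + (1 − t)(D/E)] = 0.355 × [1 + (1 − 0.18) × 1.05]
    = 0.355 × [1 + 0.82 × 1.05] = 0.355 × 1.8610 = 0.6607
MRP = 11.9% − 3.9% = 8.00%
E(R) = R_f + β_L × MRP = 3.9% + 0.6607 × 8.0% = 9.19%

9.19%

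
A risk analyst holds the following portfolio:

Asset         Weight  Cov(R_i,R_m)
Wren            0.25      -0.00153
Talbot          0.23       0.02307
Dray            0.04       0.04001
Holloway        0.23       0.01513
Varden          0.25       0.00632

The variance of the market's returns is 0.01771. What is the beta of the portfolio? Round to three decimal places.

0.654

β_Wren = -0.00153 / 0.01771 = -0.0864
β_Talbot = 0.02307 / 0.01771 = 1.3027
β_Dray = 0.04001 / 0.01771 = 2.2592
β_Holloway = 0.01513 / 0.01771 = 0.8543
β_Varden = 0.00632 / 0.01771 = 0.3569
β_P = Σ w_i β_i = 0.25×-0.0864 + 0.23×1.3027 + 0.04×2.2592 + 0.23×0.8543 + 0.25×0.3569 = 0.6541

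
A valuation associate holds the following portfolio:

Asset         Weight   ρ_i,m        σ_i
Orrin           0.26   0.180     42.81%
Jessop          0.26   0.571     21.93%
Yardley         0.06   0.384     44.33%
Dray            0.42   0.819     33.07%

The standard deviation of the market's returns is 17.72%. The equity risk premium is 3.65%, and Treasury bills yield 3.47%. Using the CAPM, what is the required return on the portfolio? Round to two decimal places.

β_Orrin = 0.180 × 42.81% / 17.72% = 0.4349
β_Jessop = 0.571 × 21.93% / 17.72% = 0.7067
β_Yardley = 0.384 × 44.33% / 17.72% = 0.9607
β_Dray = 0.819 × 33.07% / 17.72% = 1.5285
β_P = Σ w_i β_i = 0.26×0.4349 + 0.26×0.7067 + 0.06×0.9607 + 0.42×1.5285 = 0.9964
E(R_P) = R_f + β_P × MRP = 3.47% + 0.9964 × 3.65% = 7.11%

7.11%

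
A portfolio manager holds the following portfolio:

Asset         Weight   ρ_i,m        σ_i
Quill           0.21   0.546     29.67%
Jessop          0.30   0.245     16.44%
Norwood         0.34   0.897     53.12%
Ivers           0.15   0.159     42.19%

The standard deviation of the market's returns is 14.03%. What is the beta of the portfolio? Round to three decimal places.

1.555

β_Quill = 0.546 × 29.67% / 14.03% = 1.1547
β_Jessop = 0.245 × 16.44% / 14.03% = 0.2871
β_Norwood = 0.897 × 53.12% / 14.03% = 3.3962
β_Ivers = 0.159 × 42.19% / 14.03% = 0.4781
β_P = Σ w_i β_i = 0.21×1.1547 + 0.30×0.2871 + 0.34×3.3962 + 0.15×0.4781 = 1.5550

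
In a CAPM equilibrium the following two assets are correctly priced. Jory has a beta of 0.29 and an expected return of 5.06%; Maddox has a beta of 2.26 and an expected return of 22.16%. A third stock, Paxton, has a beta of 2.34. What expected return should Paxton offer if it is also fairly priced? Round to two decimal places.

22.85%

MRP (SML slope) = (22.16% − 5.06%) / (2.26 − 0.29) = 17.10% / 1.97 = 8.6802%
R_f (intercept) = 5.06% − 0.29 × 8.6802% = 2.5427%
E(R_Paxton) = R_f + β × MRP = 2.5427% + 2.34 × 8.6802% = 22.85%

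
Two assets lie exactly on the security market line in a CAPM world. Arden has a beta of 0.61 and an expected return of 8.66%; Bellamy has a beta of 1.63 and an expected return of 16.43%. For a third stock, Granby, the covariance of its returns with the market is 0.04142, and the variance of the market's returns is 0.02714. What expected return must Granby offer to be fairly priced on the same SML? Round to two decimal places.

15.64%

MRP = (16.43% − 8.66%) / (1.63 − 0.61) = 7.6176%
R_f = 8.66% − 0.61 × 7.6176% = 4.0133%
β_Granby = Cov / Var(R_m) = 0.04142 / 0.02714 = 1.5262
E(R_Granby) = R_f + β × MRP = 4.0133% + 1.5262 × 7.6176% = 15.64%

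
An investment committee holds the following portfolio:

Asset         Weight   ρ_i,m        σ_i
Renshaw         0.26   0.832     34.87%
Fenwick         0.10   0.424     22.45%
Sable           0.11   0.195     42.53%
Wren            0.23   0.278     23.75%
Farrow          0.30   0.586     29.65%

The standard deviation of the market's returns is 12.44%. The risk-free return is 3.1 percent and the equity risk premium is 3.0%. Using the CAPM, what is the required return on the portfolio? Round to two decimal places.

6.99%

β_Renshaw = 0.832 × 34.87% / 12.44% = 2.3321
β_Fenwick = 0.424 × 22.45% / 12.44% = 0.7652
β_Sable = 0.195 × 42.53% / 12.44% = 0.6667
β_Wren = 0.278 × 23.75% / 12.44% = 0.5307
β_Farrow = 0.586 × 29.65% / 12.44% = 1.3967
β_P = Σ w_i β_i = 0.26×2.3321 + 0.10×0.7652 + 0.11×0.6667 + 0.23×0.5307 + 0.30×1.3967 = 1.2973
E(R_P) = R_f + β_P × MRP = 3.1% + 1.2973 × 3.0% = 6.99%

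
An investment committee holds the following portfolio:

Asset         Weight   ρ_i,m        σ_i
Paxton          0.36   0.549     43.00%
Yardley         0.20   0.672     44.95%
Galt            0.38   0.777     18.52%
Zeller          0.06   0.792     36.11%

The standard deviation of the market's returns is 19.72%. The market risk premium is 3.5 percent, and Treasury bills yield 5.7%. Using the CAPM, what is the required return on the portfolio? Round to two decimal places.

9.56%

β_Paxton = 0.549 × 43.00% / 19.72% = 1.1971
β_Yardley = 0.672 × 44.95% / 19.72% = 1.5318
β_Galt = 0.777 × 18.52% / 19.72% = 0.7297
β_Zeller = 0.792 × 36.11% / 19.72% = 1.4503
β_P = Σ w_i β_i = 0.36×1.1971 + 0.20×1.5318 + 0.38×0.7297 + 0.06×1.4503 = 1.1016
E(R_P) = R_f + β_P × MRP = 5.7% + 1.1016 × 3.5% = 9.56%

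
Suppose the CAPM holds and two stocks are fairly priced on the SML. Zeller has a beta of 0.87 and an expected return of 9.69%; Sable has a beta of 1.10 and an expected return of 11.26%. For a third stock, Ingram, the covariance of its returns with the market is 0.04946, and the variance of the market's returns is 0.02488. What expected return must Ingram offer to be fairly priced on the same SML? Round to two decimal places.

17.32%

MRP = (11.26% − 9.69%) / (1.10 − 0.87) = 6.8261%
R_f = 9.69% − 0.87 × 6.8261% = 3.7513%
β_Ingram = Cov / Var(R_m) = 0.04946 / 0.02488 = 1.9879
E(R_Ingram) = R_f + β × MRP = 3.7513% + 1.9879 × 6.8261% = 17.32%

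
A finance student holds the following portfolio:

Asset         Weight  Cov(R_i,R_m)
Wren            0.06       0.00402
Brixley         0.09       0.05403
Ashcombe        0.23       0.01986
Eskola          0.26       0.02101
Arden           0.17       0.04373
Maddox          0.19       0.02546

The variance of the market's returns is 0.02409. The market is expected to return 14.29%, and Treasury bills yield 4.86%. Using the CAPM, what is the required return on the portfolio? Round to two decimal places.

β_Wren = 0.00402 / 0.02409 = 0.1669
β_Brixley = 0.05403 / 0.02409 = 2.2428
β_Ashcombe = 0.01986 / 0.02409 = 0.8244
β_Eskola = 0.02101 / 0.02409 = 0.8721
β_Arden = 0.04373 / 0.02409 = 1.8153
β_Maddox = 0.02546 / 0.02409 = 1.0569
β_P = Σ w_i β_i = 0.06×0.1669 + 0.09×2.2428 + 0.23×0.8244 + 0.26×0.8721 + 0.17×1.8153 + 0.19×1.0569 = 1.1376
MRP = 14.29% − 4.86% = 9.43%
E(R_P) = R_f + β_P × MRP = 4.86% + 1.1376 × 9.43% = 15.59%

15.59%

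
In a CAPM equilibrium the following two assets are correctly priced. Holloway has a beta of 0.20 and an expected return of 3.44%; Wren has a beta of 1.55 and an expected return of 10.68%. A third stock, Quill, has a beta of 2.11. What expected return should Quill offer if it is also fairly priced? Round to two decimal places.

MRP (SML slope) = (10.68% − 3.44%) / (1.55 − 0.20) = 7.24% / 1.35 = 5.3630%
R_f (intercept) = 3.44% − 0.20 × 5.3630% = 2.3674%
E(R_Quill) = R_f + β × MRP = 2.3674% + 2.11 × 5.3630% = 13.68%

13.68%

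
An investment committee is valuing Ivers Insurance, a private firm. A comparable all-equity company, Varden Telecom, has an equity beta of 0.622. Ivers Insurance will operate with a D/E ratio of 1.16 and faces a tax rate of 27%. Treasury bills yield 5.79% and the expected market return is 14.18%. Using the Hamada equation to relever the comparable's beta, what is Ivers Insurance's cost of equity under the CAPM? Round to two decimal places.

β_L = β_U × [1 + (1 − t)(D/E)] = 0.622 × [1 + (1 − 0.27) × 1.16]
    = 0.622 × [1 + 0.73 × 1.16] = 0.622 × 1.8468 = 1.1487
MRP = 14.18% − 5.79% = 8.39%
E(R) = R_f + β_L × MRP = 5.79% + 1.1487 × 8.39% = 15.43%

15.43%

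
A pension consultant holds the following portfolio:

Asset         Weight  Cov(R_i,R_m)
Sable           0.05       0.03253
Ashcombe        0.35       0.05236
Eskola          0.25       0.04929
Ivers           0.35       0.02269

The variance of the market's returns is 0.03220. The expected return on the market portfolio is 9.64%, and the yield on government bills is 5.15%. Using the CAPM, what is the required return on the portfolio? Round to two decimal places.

β_Sable = 0.03253 / 0.03220 = 1.0102
β_Ashcombe = 0.05236 / 0.03220 = 1.6261
β_Eskola = 0.04929 / 0.03220 = 1.5307
β_Ivers = 0.02269 / 0.03220 = 0.7047
β_P = Σ w_i β_i = 0.05×1.0102 + 0.35×1.6261 + 0.25×1.5307 + 0.35×0.7047 = 1.2490
MRP = 9.64% − 5.15% = 4.49%
E(R_P) = R_f + β_P × MRP = 5.15% + 1.2490 × 4.49% = 10.76%

10.76%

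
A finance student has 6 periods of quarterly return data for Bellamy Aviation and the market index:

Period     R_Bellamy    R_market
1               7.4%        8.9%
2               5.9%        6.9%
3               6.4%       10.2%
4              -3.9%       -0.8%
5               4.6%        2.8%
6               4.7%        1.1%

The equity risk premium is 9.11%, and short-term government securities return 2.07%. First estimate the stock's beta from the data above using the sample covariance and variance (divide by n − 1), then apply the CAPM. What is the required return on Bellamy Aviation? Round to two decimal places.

8.60%

Mean R_i = (7.4 + 5.9 + 6.4 − 3.9 + 4.6 + 4.7) / 6 = 4.1833%
Mean R_m = (8.9 + 6.9 + 10.2 − 0.8 + 2.8 + 1.1) / 6 = 4.8500%
Σ(R_i − R̄_i)(R_m − R̄_m) = 71.2850  ⇒  Cov = 71.2850 / 5 = 14.2570
Σ(R_m − R̄_m)² = 99.4150  ⇒  Var(R_m) = 99.4150 / 5 = 19.8830
β = Cov / Var(R_m) = 14.2570 / 19.8830 = 0.7170
E(R) = R_f + β × MRP = 2.07% + 0.7170 × 9.11% = 8.60%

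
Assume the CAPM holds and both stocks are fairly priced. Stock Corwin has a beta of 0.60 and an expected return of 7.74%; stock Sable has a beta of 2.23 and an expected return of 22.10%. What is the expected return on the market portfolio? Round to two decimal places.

11.26%

Both satisfy E(R) = R_f + β·MRP, so the slope of the SML is
MRP = (22.10% − 7.74%) / (2.23 − 0.60) = 14.36% / 1.63 = 8.8098%
R_f = E(R_Corwin) − β_Corwin·MRP = 7.74% − 0.60 × 8.8098% = 2.4541%
E(R_m) = R_f + MRP = 2.4541% + 8.8098% = 11.26%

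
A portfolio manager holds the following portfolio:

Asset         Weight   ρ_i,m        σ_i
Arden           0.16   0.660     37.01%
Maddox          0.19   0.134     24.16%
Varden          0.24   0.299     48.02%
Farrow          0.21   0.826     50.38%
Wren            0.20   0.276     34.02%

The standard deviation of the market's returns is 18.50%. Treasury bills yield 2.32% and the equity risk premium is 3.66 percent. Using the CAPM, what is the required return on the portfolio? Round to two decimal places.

6.00%

β_Arden = 0.660 × 37.01% / 18.50% = 1.3204
β_Maddox = 0.134 × 24.16% / 18.50% = 0.1750
β_Varden = 0.299 × 48.02% / 18.50% = 0.7761
β_Farrow = 0.826 × 50.38% / 18.50% = 2.2494
β_Wren = 0.276 × 34.02% / 18.50% = 0.5075
β_P = Σ w_i β_i = 0.16×1.3204 + 0.19×0.1750 + 0.24×0.7761 + 0.21×2.2494 + 0.20×0.5075 = 1.0047
E(R_P) = R_f + β_P × MRP = 2.32% + 1.0047 × 3.66% = 6.00%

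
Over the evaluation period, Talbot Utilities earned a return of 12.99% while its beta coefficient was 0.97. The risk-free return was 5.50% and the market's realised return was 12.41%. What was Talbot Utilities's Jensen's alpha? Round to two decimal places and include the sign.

Market excess return = 12.41% − 5.50% = 6.91%
CAPM benchmark = R_f + β(R_m − R_f) = 5.50% + 0.97 × 6.91% = 12.2027%
α = actual − benchmark = 12.99% − 12.2027% = +0.79%

+0.79%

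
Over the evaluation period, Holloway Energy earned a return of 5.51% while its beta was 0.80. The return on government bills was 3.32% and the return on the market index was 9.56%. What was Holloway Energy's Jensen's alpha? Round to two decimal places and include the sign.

Market excess return = 9.56% − 3.32% = 6.24%
CAPM benchmark = R_f + β(R_m − R_f) = 3.32% + 0.80 × 6.24% = 8.3120%
α = actual − benchmark = 5.51% − 8.3120% = -2.80%

-2.80%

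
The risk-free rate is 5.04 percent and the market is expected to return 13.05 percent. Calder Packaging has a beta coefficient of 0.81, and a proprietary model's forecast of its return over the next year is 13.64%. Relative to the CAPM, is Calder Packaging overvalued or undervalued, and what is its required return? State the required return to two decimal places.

MRP = 13.05% − 5.04% = 8.01%
Required return = R_f + β·MRP = 5.04% + 0.81 × 8.01% = 11.53%
Forecast 13.64% > required 11.53% → the stock plots above the SML → undervalued.

Undervalued; required return 11.53%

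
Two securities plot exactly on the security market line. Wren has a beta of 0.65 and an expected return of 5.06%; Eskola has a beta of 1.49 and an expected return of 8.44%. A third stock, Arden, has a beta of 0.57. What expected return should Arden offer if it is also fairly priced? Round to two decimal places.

MRP (SML slope) = (8.44% − 5.06%) / (1.49 − 0.65) = 3.38% / 0.84 = 4.0238%
R_f (intercept) = 5.06% − 0.65 × 4.0238% = 2.4445%
E(R_Arden) = R_f + β × MRP = 2.4445% + 0.57 × 4.0238% = 4.74%

4.74%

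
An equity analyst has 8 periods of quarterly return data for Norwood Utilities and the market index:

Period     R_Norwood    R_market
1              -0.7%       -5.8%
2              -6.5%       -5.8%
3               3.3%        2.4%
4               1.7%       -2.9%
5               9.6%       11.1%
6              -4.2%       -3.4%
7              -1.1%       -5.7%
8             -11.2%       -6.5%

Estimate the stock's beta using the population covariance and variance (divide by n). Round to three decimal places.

0.880

Mean R_i = (-0.7 − 6.5 + 3.3 + 1.7 + 9.6 − 4.2 − 1.1 − 11.2) / 8 = -1.1375%
Mean R_m = (-5.8 − 5.8 + 2.4 − 2.9 + 11.1 − 3.4 − 5.7 − 6.5) / 8 = -2.0750%
Σ(R_i − R̄_i)(R_m − R̄_m) = 225.7775  ⇒  Cov = 225.7775 / 8 = 28.2222
Σ(R_m − R̄_m)² = 256.5150  ⇒  Var(R_m) = 256.5150 / 8 = 32.0644
β = Cov / Var(R_m) = 28.2222 / 32.0644 = 0.8802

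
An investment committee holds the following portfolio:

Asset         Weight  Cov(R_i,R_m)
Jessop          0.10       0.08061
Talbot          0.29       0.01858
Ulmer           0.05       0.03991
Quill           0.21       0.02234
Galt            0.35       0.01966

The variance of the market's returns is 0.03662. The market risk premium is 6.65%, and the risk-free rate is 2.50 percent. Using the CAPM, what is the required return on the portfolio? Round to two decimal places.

7.41%

β_Jessop = 0.08061 / 0.03662 = 2.2013
β_Talbot = 0.01858 / 0.03662 = 0.5074
β_Ulmer = 0.03991 / 0.03662 = 1.0898
β_Quill = 0.02234 / 0.03662 = 0.6100
β_Galt = 0.01966 / 0.03662 = 0.5369
β_P = Σ w_i β_i = 0.10×2.2013 + 0.29×0.5074 + 0.05×1.0898 + 0.21×0.6100 + 0.35×0.5369 = 0.7378
E(R_P) = R_f + β_P × MRP = 2.50% + 0.7378 × 6.65% = 7.41%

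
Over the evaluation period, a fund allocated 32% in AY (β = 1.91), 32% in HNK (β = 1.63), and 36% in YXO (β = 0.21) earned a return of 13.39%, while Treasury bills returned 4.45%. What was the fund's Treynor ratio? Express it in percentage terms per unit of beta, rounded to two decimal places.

β_P = 0.32×1.91 + 0.32×1.63 + 0.36×0.21 = 1.2084
Treynor = (R_P − R_f) / β_P = (13.39% − 4.45%) / 1.2084 = 8.94% / 1.2084 = 7.40%

7.40%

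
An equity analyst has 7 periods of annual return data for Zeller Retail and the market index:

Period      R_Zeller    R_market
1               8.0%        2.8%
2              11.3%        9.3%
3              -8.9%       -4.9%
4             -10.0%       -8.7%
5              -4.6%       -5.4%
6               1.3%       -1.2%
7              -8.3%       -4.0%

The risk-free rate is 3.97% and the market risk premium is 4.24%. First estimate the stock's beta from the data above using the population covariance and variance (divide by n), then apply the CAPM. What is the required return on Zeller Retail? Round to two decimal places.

Mean R_i = (8.0 + 11.3 − 8.9 − 10.0 − 4.6 + 1.3 − 8.3) / 7 = -1.6000%
Mean R_m = (2.8 + 9.3 − 4.9 − 8.7 − 5.4 − 1.2 − 4.0) / 7 = -1.7286%
Σ(R_i − R̄_i)(R_m − R̄_m) = 295.2200  ⇒  Cov = 295.2200 / 7 = 42.1743
Σ(R_m − R̄_m)² = 219.7143  ⇒  Var(R_m) = 219.7143 / 7 = 31.3878
β = Cov / Var(R_m) = 42.1743 / 31.3878 = 1.3437
E(R) = R_f + β × MRP = 3.97% + 1.3437 × 4.24% = 9.67%

9.67%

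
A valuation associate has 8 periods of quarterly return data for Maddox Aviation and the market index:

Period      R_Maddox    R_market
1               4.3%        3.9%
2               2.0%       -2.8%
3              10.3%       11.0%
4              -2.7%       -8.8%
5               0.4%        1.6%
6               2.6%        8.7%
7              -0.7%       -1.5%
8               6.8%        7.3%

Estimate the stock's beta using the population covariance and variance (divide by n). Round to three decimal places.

0.540

Mean R_i = (4.3 + 2.0 + 10.3 − 2.7 + 0.4 + 2.6 − 0.7 + 6.8) / 8 = 2.8750%
Mean R_m = (3.9 − 2.8 + 11.0 − 8.8 + 1.6 + 8.7 − 1.5 + 7.3) / 8 = 2.4250%
Σ(R_i − R̄_i)(R_m − R̄_m) = 166.4050  ⇒  Cov = 166.4050 / 8 = 20.8006
Σ(R_m − R̄_m)² = 308.2350  ⇒  Var(R_m) = 308.2350 / 8 = 38.5294
β = Cov / Var(R_m) = 20.8006 / 38.5294 = 0.5399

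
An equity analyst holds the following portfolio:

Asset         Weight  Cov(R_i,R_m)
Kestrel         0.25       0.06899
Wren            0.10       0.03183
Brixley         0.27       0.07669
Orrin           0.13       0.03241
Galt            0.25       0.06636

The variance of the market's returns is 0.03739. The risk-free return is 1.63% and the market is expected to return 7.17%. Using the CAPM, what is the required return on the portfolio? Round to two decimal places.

β_Kestrel = 0.06899 / 0.03739 = 1.8451
β_Wren = 0.03183 / 0.03739 = 0.8513
β_Brixley = 0.07669 / 0.03739 = 2.0511
β_Orrin = 0.03241 / 0.03739 = 0.8668
β_Galt = 0.06636 / 0.03739 = 1.7748
β_P = Σ w_i β_i = 0.25×1.8451 + 0.10×0.8513 + 0.27×2.0511 + 0.13×0.8668 + 0.25×1.7748 = 1.6566
MRP = 7.17% − 1.63% = 5.54%
E(R_P) = R_f + β_P × MRP = 1.63% + 1.6566 × 5.54% = 10.81%

10.81%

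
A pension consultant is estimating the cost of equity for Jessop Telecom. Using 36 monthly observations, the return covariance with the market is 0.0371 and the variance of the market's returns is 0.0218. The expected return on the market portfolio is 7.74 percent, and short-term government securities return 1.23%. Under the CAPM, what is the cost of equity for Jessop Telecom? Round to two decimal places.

β = Cov(R_i, R_m) / Var(R_m) = 0.0371 / 0.0218 = 1.7018
MRP = 7.74% − 1.23% = 6.51%
E(R) = R_f + β × MRP = 1.23% + 1.7018 × 6.51% = 12.31%

12.31%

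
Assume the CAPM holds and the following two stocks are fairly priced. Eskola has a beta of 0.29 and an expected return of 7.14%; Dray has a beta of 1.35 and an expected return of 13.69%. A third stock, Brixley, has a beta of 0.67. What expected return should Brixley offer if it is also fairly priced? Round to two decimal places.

MRP (SML slope) = (13.69% − 7.14%) / (1.35 − 0.29) = 6.55% / 1.06 = 6.1792%
R_f (intercept) = 7.14% − 0.29 × 6.1792% = 5.3480%
E(R_Brixley) = R_f + β × MRP = 5.3480% + 0.67 × 6.1792% = 9.49%

9.49%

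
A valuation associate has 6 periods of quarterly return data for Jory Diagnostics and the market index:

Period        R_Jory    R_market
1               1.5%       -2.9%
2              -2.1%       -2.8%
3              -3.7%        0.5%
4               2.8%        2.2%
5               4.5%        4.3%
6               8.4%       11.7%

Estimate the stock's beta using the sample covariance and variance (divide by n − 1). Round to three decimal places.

Mean R_i = (1.5 − 2.1 − 3.7 + 2.8 + 4.5 + 8.4) / 6 = 1.9000%
Mean R_m = (-2.9 − 2.8 + 0.5 + 2.2 + 4.3 + 11.7) / 6 = 2.1667%
Σ(R_i − R̄_i)(R_m − R̄_m) = 98.7700  ⇒  Cov = 98.7700 / 5 = 19.7540
Σ(R_m − R̄_m)² = 148.5533  ⇒  Var(R_m) = 148.5533 / 5 = 29.7107
β = Cov / Var(R_m) = 19.7540 / 29.7107 = 0.6649

0.665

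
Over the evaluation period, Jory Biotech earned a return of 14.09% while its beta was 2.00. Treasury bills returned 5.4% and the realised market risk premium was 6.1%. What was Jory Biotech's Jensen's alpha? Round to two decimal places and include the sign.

CAPM benchmark = R_f + β(R_m − R_f) = 5.4% + 2.00 × 6.1% = 17.6000%
α = actual − benchmark = 14.09% − 17.6000% = -3.51%

-3.51%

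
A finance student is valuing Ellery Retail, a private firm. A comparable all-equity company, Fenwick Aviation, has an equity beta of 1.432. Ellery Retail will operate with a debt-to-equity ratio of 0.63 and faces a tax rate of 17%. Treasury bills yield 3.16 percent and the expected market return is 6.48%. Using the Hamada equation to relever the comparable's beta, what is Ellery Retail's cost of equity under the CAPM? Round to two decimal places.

10.40%

β_L = β_U × [1 + (1 − t)(D/E)] = 1.432 × [1 + (1 − 0.17) × 0.63]
    = 1.432 × [1 + 0.83 × 0.63] = 1.432 × 1.5229 = 2.1808
MRP = 6.48% − 3.16% = 3.32%
E(R) = R_f + β_L × MRP = 3.16% + 2.1808 × 3.32% = 10.40%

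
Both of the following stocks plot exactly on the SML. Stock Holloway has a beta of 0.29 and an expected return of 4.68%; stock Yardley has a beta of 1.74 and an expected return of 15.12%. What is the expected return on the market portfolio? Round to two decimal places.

Both satisfy E(R) = R_f + β·MRP, so the slope of the SML is
MRP = (15.12% − 4.68%) / (1.74 − 0.29) = 10.44% / 1.45 = 7.2000%
R_f = E(R_Holloway) − β_Holloway·MRP = 4.68% − 0.29 × 7.2000% = 2.5920%
E(R_m) = R_f + MRP = 2.5920% + 7.2000% = 9.79%

9.79%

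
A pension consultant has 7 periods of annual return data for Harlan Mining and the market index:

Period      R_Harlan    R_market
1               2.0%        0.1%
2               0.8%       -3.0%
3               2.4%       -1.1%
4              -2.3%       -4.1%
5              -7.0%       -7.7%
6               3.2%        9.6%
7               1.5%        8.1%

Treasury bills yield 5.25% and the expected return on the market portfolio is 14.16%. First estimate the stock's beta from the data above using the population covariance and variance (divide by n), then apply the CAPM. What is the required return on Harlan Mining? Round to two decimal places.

Mean R_i = (2.0 + 0.8 + 2.4 − 2.3 − 7.0 + 3.2 + 1.5) / 7 = 0.0857%
Mean R_m = (0.1 − 3.0 − 1.1 − 4.1 − 7.7 + 9.6 + 8.1) / 7 = 0.2714%
Σ(R_i − R̄_i)(R_m − R̄_m) = 101.1971  ⇒  Cov = 101.1971 / 7 = 14.4567
Σ(R_m − R̄_m)² = 243.5743  ⇒  Var(R_m) = 243.5743 / 7 = 34.7963
β = Cov / Var(R_m) = 14.4567 / 34.7963 = 0.4155
MRP = 14.16% − 5.25% = 8.91%
E(R) = R_f + β × MRP = 5.25% + 0.4155 × 8.91% = 8.95%

8.95%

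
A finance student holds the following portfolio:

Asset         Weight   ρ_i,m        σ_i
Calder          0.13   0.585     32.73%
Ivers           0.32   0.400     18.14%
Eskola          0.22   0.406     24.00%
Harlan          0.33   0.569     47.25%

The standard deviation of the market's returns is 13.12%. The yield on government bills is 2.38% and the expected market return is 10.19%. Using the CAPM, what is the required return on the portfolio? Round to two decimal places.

β_Calder = 0.585 × 32.73% / 13.12% = 1.4594
β_Ivers = 0.400 × 18.14% / 13.12% = 0.5530
β_Eskola = 0.406 × 24.00% / 13.12% = 0.7427
β_Harlan = 0.569 × 47.25% / 13.12% = 2.0492
β_P = Σ w_i β_i = 0.13×1.4594 + 0.32×0.5530 + 0.22×0.7427 + 0.33×2.0492 = 1.2063
MRP = 10.19% − 2.38% = 7.81%
E(R_P) = R_f + β_P × MRP = 2.38% + 1.2063 × 7.81% = 11.80%

11.80%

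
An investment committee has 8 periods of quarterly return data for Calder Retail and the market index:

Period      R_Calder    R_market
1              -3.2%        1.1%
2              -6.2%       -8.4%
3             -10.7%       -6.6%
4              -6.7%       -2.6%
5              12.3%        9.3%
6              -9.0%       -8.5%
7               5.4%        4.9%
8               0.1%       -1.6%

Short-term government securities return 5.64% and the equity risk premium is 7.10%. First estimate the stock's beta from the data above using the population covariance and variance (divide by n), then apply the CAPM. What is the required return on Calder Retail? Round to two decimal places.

Mean R_i = (-3.2 − 6.2 − 10.7 − 6.7 + 12.3 − 9.0 + 5.4 + 0.1) / 8 = -2.2500%
Mean R_m = (1.1 − 8.4 − 6.6 − 2.6 + 9.3 − 8.5 + 4.9 − 1.6) / 8 = -1.5500%
Σ(R_i − R̄_i)(R_m − R̄_m) = 325.8900  ⇒  Cov = 325.8900 / 8 = 40.7363
Σ(R_m − R̄_m)² = 288.1800  ⇒  Var(R_m) = 288.1800 / 8 = 36.0225
β = Cov / Var(R_m) = 40.7363 / 36.0225 = 1.1309
E(R) = R_f + β × MRP = 5.64% + 1.1309 × 7.10% = 13.67%

13.67%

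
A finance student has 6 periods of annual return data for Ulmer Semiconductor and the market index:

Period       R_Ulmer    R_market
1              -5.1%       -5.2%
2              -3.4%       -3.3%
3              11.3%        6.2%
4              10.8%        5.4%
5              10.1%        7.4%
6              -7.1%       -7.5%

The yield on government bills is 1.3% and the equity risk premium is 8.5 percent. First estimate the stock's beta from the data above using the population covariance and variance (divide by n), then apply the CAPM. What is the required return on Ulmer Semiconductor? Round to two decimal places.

Mean R_i = (-5.1 − 3.4 + 11.3 + 10.8 + 10.1 − 7.1) / 6 = 2.7667%
Mean R_m = (-5.2 − 3.3 + 6.2 + 5.4 + 7.4 − 7.5) / 6 = 0.5000%
Σ(R_i − R̄_i)(R_m − R̄_m) = 285.8100  ⇒  Cov = 285.8100 / 6 = 47.6350
Σ(R_m − R̄_m)² = 215.0400  ⇒  Var(R_m) = 215.0400 / 6 = 35.8400
β = Cov / Var(R_m) = 47.6350 / 35.8400 = 1.3291
E(R) = R_f + β × MRP = 1.3% + 1.3291 × 8.5% = 12.60%

12.60%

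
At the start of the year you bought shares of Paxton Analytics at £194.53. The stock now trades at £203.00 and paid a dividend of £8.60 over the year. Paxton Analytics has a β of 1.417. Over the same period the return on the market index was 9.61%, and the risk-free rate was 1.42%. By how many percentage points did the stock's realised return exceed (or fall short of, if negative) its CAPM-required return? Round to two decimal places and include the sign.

Realised HPR = (P1 + D1 − P0) / P0 = (203.00 + 8.60 − 194.53) / 194.53 = 17.07 / 194.53 = 8.7750%
MRP = 9.61% − 1.42% = 8.19%
CAPM required = R_f + β·MRP = 1.42% + 1.417 × 8.19% = 13.02523%
α = realised − required = 8.7750% − 13.02523% = -4.25%

-4.25%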